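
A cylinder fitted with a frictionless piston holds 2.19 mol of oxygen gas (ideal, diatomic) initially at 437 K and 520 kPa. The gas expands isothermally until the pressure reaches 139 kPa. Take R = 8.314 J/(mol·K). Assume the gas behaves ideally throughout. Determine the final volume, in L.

V₁ = nRT₁/P₁ = 2.19×8.314×437/520 = 15.3 L.
Isothermal: T stays 437 K; PV = const ⇒ V₂ = 57.2 L, P₂ = 139 kPa.

57.2 L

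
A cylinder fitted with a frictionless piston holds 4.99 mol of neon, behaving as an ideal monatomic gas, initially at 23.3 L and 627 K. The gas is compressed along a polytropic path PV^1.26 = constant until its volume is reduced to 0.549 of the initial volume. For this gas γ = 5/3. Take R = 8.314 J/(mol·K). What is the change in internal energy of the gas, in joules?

P₁ = nRT₁/V₁ = 4.99×8.314×627/23.3 = 1120 kPa.
Polytropic n=1.26: T₂ = T₁(V₁/V₂)^(n−1) = 627×(1.82)^0.26 = 733 K; P₂ = P₁(V₁/V₂)^n = 2380 kPa.
For an ideal gas ΔU = nCvΔT with Cv = (3/2)R = 12.5 J/(mol·K).
ΔU = 4.99×12.5×(733−627) = 6580 J.

6580 J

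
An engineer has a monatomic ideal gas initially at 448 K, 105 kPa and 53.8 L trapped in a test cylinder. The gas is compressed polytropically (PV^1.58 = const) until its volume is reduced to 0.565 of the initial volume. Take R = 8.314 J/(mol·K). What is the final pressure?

Polytropic n=1.58: T₂ = T₁(V₁/V₂)^(n−1) = 448×(1.77)^0.58 = 624 K; P₂ = P₁(V₁/V₂)^n = 259 kPa.

259 kPa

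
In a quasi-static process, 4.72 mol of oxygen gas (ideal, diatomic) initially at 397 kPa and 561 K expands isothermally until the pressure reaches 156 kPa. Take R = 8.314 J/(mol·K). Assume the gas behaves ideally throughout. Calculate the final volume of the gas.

V₁ = nRT₁/P₁ = 4.72×8.314×561/397 = 55.5 L.
Isothermal: T stays 561 K; PV = const ⇒ V₂ = 141 L, P₂ = 156 kPa.

141 L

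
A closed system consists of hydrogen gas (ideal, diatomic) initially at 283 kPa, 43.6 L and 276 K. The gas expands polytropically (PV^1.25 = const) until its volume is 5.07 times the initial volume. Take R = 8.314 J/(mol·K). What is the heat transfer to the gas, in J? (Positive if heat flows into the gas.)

6170 J

n = P₁V₁/(RT₁) = 283×43.6/(8.314×276) = 5.38 mol.
Polytropic n=1.25: T₂ = T₁(V₁/V₂)^(n−1) = 276×(0.197)^0.25 = 184 K; P₂ = P₁(V₁/V₂)^n = 37.2 kPa.
W = (P₁V₁−P₂V₂)/(n−1) = (283×43.6−37.2×221)/0.25 = 16500 J.
ΔU = nCvΔT = 5.38×20.8×(184−276) = -10300 J.
Q = ΔU + W = 6170 J.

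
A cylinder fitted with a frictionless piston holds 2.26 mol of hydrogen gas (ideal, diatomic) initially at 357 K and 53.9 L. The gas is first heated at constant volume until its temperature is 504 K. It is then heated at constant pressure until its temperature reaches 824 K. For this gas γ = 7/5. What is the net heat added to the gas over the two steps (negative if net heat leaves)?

27900 J

P₁ = nRT₁/V₁ = 2.26×8.314×357/53.9 = 124 kPa.
Step 1 — Isochoric: V stays 53.9 L; P/T = const ⇒ T₂ = 504 K, P₂ = 176 kPa.
W = 0 (no volume change).
ΔU = nCvΔT = 2.26×20.8×(504−357) = 6910 J.
Q = ΔU = 6910 J.
State after step 1: P = 176 kPa, V = 53.9 L, T = 504 K.
Step 2 — Isobaric: P stays 176 kPa; V/T = const ⇒ T₂ = 824 K, V₂ = 88.1 L.
W = PΔV = 176×(88.1−53.9) kPa·L = 6010 J.
ΔU = nCvΔT = 2.26×20.8×(824−504) = 15000 J.
Q = ΔU + W = nCpΔT = 21000 J.
Net over both steps: W = 6010 J, Q = 27900 J, ΔU = 21900 J.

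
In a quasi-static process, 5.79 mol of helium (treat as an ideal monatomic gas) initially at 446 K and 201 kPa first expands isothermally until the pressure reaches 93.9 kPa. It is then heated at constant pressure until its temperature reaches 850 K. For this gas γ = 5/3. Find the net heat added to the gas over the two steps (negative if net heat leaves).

V₁ = nRT₁/P₁ = 5.79×8.314×446/201 = 107 L.
Step 1 — Isothermal: T stays 446 K; PV = const ⇒ V₂ = 229 L, P₂ = 93.9 kPa.
ΔU = 0 (ideal gas, T constant).
W = nRT ln(V₂/V₁) = 5.79×8.314×446×ln(2.14) = 16300 J.
Q = ΔU + W = 16300 J.
State after step 1: P = 93.9 kPa, V = 229 L, T = 446 K.
Step 2 — Isobaric: P stays 93.9 kPa; V/T = const ⇒ T₂ = 850 K, V₂ = 436 L.
W = PΔV = 93.9×(436−229) kPa·L = 19400 J.
ΔU = nCvΔT = 5.79×12.5×(850−446) = 29200 J.
Q = ΔU + W = nCpΔT = 48600 J.
Net over both steps: W = 35800 J, Q = 65000 J, ΔU = 29200 J.

65000 J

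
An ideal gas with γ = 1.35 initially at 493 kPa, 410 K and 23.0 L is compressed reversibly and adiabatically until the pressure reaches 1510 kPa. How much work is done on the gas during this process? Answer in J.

10900 J

n = P₁V₁/(RT₁) = 493×23.0/(8.314×410) = 3.33 mol.
Adiabatic: T₂/T₁ = (P₂/P₁)^((γ−1)/γ) ⇒ T₂ = 410×(3.06)^0.259 = 548 K; V₂ = 10.0 L.
ΔU = nCvΔT = 3.33×23.8×(548−410) = 10900 J.
Q = 0 for an adiabatic process, so W = −ΔU = -10900 J.
Work done on the gas = −W_by = 10900 J.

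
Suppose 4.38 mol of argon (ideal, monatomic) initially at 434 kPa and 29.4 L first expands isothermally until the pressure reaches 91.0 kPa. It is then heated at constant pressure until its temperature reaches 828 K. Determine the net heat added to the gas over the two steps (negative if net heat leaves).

63400 J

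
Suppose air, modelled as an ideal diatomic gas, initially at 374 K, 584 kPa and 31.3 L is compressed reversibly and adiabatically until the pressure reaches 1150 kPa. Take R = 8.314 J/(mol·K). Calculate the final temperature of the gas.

454 K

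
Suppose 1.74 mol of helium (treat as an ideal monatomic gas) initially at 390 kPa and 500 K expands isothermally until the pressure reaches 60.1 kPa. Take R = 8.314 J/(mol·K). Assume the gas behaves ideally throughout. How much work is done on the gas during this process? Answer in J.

-13500 J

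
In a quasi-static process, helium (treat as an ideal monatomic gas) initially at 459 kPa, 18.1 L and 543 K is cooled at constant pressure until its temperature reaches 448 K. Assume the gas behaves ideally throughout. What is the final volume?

14.9 L

Isobaric: P stays 459 kPa; V/T = const ⇒ T₂ = 448 K, V₂ = 14.9 L.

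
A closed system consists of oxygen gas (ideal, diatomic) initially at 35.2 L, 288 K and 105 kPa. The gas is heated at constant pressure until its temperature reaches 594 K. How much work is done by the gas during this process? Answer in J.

3930 J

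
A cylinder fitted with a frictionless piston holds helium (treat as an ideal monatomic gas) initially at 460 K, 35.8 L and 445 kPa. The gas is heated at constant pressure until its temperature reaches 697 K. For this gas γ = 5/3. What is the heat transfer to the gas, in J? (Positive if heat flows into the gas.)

20500 J

n = P₁V₁/(RT₁) = 445×35.8/(8.314×460) = 4.17 mol.
Isobaric: P stays 445 kPa; V/T = const ⇒ T₂ = 697 K, V₂ = 54.2 L.
W = PΔV = 445×(54.2−35.8) kPa·L = 8210 J.
ΔU = nCvΔT = 4.17×12.5×(697−460) = 12300 J.
Q = ΔU + W = nCpΔT = 20500 J.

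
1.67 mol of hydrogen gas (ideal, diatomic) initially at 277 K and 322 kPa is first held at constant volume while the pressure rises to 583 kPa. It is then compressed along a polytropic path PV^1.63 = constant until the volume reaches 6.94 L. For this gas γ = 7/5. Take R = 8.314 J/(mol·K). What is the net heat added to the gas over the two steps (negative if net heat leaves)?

V₁ = nRT₁/P₁ = 1.67×8.314×277/322 = 11.9 L.
Step 1 — Isochoric: V stays 11.9 L; P/T = const ⇒ T₂ = 502 K, P₂ = 583 kPa.
W = 0 (no volume change).
ΔU = nCvΔT = 1.67×20.8×(502−277) = 7790 J.
Q = ΔU = 7790 J.
State after step 1: P = 583 kPa, V = 11.9 L, T = 502 K.
Step 2 — Polytropic n=1.63: T₂ = T₁(V₁/V₂)^(n−1) = 502×(1.72)^0.63 = 706 K; P₂ = P₁(V₁/V₂)^n = 1410 kPa.
W = (P₁V₁−P₂V₂)/(n−1) = (583×11.9−1410×6.94)/0.63 = -4510 J.
ΔU = nCvΔT = 1.67×20.8×(706−502) = 7100 J.
Q = ΔU + W = 2590 J.
Net over both steps: W = -4510 J, Q = 10400 J, ΔU = 14900 J.

10400 J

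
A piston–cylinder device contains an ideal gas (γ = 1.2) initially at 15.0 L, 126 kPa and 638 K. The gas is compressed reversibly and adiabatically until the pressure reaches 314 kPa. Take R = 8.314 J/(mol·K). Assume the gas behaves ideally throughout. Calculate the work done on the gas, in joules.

1550 J

n = P₁V₁/(RT₁) = 126×15.0/(8.314×638) = 0.356 mol.
Adiabatic: T₂/T₁ = (P₂/P₁)^((γ−1)/γ) ⇒ T₂ = 638×(2.49)^0.167 = 743 K; V₂ = 7.01 L.
ΔU = nCvΔT = 0.356×41.6×(743−638) = 1550 J.
Q = 0 for an adiabatic process, so W = −ΔU = -1550 J.
Work done on the gas = −W_by = 1550 J.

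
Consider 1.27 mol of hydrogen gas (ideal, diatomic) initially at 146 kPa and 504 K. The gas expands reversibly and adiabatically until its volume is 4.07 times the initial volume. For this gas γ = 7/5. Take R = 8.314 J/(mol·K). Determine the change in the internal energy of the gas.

V₁ = nRT₁/P₁ = 1.27×8.314×504/146 = 36.4 L.
Adiabatic: TV^(γ−1) = const ⇒ T₂ = 504×(0.246)^0.400 = 287 K; PV^γ = const ⇒ P₂ = 20.5 kPa.
For an ideal gas ΔU = nCvΔT with Cv = (5/2)R = 20.8 J/(mol·K).
ΔU = 1.27×20.8×(287−504) = -5720 J.

-5720 J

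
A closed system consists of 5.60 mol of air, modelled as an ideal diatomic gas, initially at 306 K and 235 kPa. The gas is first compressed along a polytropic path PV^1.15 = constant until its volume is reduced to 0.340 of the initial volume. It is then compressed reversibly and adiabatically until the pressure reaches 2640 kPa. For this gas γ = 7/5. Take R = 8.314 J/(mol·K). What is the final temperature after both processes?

504 K

V₁ = nRT₁/P₁ = 5.60×8.314×306/235 = 60.6 L.
Step 1 — Polytropic n=1.15: T₂ = T₁(V₁/V₂)^(n−1) = 306×(2.94)^0.15 = 360 K; P₂ = P₁(V₁/V₂)^n = 813 kPa.
W = (P₁V₁−P₂V₂)/(n−1) = (235×60.6−813×20.6)/0.15 = -16700 J.
ΔU = nCvΔT = 5.60×20.8×(360−306) = 6260 J.
Q = ΔU + W = -10400 J.
State after step 1: P = 813 kPa, V = 20.6 L, T = 360 K.
Step 2 — Adiabatic: T₂/T₁ = (P₂/P₁)^((γ−1)/γ) ⇒ T₂ = 360×(3.25)^0.286 = 504 K; V₂ = 8.88 L.
ΔU = nCvΔT = 5.60×20.8×(504−360) = 16800 J.
Q = 0 for an adiabatic process, so W = −ΔU = -16800 J.
Net over both steps: W = -33400 J, Q = -10400 J, ΔU = 23000 J.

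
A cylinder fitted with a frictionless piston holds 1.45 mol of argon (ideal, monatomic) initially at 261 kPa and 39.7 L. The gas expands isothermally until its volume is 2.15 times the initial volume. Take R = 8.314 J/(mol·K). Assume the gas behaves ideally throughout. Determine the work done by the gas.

7930 J

T₁ = P₁V₁/(nR) = 261×39.7/(1.45×8.314) = 860 K.
Isothermal: T stays 860 K; PV = const ⇒ V₂ = 85.4 L, P₂ = 121 kPa.
W = nRT ln(V₂/V₁) = 1.45×8.314×860×ln(2.15) = 7930 J.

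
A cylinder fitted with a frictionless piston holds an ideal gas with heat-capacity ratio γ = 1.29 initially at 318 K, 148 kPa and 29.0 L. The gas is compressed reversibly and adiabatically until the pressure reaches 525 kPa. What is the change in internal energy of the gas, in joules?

n = P₁V₁/(RT₁) = 148×29.0/(8.314×318) = 1.62 mol.
Adiabatic: T₂/T₁ = (P₂/P₁)^((γ−1)/γ) ⇒ T₂ = 318×(3.55)^0.225 = 423 K; V₂ = 10.9 L.
For an ideal gas ΔU = nCvΔT with Cv = R/(γ−1) = 28.7 J/(mol·K).
ΔU = 1.62×28.7×(423−318) = 4870 J.

4870 J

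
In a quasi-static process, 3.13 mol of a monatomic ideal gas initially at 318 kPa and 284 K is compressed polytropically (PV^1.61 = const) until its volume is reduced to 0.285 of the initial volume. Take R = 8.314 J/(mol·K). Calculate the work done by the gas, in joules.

-13900 J

V₁ = nRT₁/P₁ = 3.13×8.314×284/318 = 23.2 L.
Polytropic n=1.61: T₂ = T₁(V₁/V₂)^(n−1) = 284×(3.51)^0.61 = 611 K; P₂ = P₁(V₁/V₂)^n = 2400 kPa.
W = (P₁V₁−P₂V₂)/(n−1) = (318×23.2−2400×6.62)/0.61 = -13900 J.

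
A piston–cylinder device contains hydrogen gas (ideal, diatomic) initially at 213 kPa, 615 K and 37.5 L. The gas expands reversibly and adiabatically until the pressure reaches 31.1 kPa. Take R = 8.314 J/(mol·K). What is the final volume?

148 L

Adiabatic: T₂/T₁ = (P₂/P₁)^((γ−1)/γ) ⇒ T₂ = 615×(0.146)^0.286 = 355 K; V₂ = 148 L.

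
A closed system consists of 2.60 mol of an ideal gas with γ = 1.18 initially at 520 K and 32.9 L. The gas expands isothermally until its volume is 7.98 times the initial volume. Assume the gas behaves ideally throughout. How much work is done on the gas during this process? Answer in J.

P₁ = nRT₁/V₁ = 2.60×8.314×520/32.9 = 342 kPa.
Isothermal: T stays 520 K; PV = const ⇒ V₂ = 263 L, P₂ = 42.8 kPa.
W = nRT ln(V₂/V₁) = 2.60×8.314×520×ln(7.98) = 23300 J.
Work done on the gas = −W_by = -23300 J.

-23300 J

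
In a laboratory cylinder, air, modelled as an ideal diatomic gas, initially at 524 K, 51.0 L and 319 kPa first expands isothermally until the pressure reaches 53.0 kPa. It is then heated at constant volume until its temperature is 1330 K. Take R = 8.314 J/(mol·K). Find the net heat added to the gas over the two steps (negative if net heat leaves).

n = P₁V₁/(RT₁) = 319×51.0/(8.314×524) = 3.73 mol.
Step 1 — Isothermal: T stays 524 K; PV = const ⇒ V₂ = 307 L, P₂ = 53.0 kPa.
ΔU = 0 (ideal gas, T constant).
W = nRT ln(V₂/V₁) = 3.73×8.314×524×ln(6.02) = 29200 J.
Q = ΔU + W = 29200 J.
State after step 1: P = 53.0 kPa, V = 307 L, T = 524 K.
Step 2 — Isochoric: V stays 307 L; P/T = const ⇒ T₂ = 1330 K, P₂ = 135 kPa.
W = 0 (no volume change).
ΔU = nCvΔT = 3.73×20.8×(1330−524) = 62600 J.
Q = ΔU = 62600 J.
Net over both steps: W = 29200 J, Q = 91800 J, ΔU = 62600 J.

91800 J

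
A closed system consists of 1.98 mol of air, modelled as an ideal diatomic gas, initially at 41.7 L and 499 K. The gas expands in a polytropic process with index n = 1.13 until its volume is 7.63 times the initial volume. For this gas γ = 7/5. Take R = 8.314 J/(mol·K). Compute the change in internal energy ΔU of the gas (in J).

-4770 J

P₁ = nRT₁/V₁ = 1.98×8.314×499/41.7 = 197 kPa.
Polytropic n=1.13: T₂ = T₁(V₁/V₂)^(n−1) = 499×(0.131)^0.13 = 383 K; P₂ = P₁(V₁/V₂)^n = 19.8 kPa.
For an ideal gas ΔU = nCvΔT with Cv = (5/2)R = 20.8 J/(mol·K).
ΔU = 1.98×20.8×(383−499) = -4770 J.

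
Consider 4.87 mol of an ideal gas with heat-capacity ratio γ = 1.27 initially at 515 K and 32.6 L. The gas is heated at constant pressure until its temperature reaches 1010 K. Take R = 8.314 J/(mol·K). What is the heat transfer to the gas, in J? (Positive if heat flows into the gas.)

94300 J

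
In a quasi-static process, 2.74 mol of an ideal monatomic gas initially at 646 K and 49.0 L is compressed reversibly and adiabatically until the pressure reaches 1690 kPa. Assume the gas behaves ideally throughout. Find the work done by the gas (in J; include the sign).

P₁ = nRT₁/V₁ = 2.74×8.314×646/49.0 = 300 kPa.
Adiabatic: T₂/T₁ = (P₂/P₁)^((γ−1)/γ) ⇒ T₂ = 646×(5.63)^0.400 = 1290 K; V₂ = 17.4 L.
ΔU = nCvΔT = 2.74×12.5×(1290−646) = 22000 J.
Q = 0 for an adiabatic process, so W = −ΔU = -22000 J.

-22000 J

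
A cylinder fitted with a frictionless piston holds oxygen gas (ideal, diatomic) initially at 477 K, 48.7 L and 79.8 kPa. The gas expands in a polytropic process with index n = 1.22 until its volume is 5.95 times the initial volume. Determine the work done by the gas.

n = P₁V₁/(RT₁) = 79.8×48.7/(8.314×477) = 0.980 mol.
Polytropic n=1.22: T₂ = T₁(V₁/V₂)^(n−1) = 477×(0.168)^0.22 = 322 K; P₂ = P₁(V₁/V₂)^n = 9.06 kPa.
W = (P₁V₁−P₂V₂)/(n−1) = (79.8×48.7−9.06×290)/0.22 = 5730 J.

5730 J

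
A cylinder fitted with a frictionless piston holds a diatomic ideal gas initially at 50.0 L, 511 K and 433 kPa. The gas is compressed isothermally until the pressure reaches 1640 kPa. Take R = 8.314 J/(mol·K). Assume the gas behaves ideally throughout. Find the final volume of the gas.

Isothermal: T stays 511 K; PV = const ⇒ V₂ = 13.2 L, P₂ = 1640 kPa.

13.2 L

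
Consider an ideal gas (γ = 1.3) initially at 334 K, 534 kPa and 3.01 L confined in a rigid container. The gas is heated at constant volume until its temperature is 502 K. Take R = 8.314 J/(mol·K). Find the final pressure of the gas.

803 kPa

Isochoric: V stays 3.01 L; P/T = const ⇒ T₂ = 502 K, P₂ = 803 kPa.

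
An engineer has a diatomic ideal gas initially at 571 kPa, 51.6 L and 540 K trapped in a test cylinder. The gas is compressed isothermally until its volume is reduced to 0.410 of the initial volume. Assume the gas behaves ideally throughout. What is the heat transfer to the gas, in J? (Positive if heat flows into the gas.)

-26300 J

n = P₁V₁/(RT₁) = 571×51.6/(8.314×540) = 6.56 mol.
Isothermal: T stays 540 K; PV = const ⇒ V₂ = 21.2 L, P₂ = 1390 kPa.
ΔU = 0 (ideal gas, T constant).
W = nRT ln(V₂/V₁) = 6.56×8.314×540×ln(0.410) = -26300 J.
Q = ΔU + W = -26300 J.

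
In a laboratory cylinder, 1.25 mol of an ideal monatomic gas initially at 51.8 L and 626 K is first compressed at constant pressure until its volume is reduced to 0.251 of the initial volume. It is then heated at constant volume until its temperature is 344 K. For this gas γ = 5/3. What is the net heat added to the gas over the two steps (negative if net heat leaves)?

-9270 J

P₁ = nRT₁/V₁ = 1.25×8.314×626/51.8 = 126 kPa.
Step 1 — Isobaric: P stays 126 kPa; V/T = const ⇒ T₂ = 157 K, V₂ = 13.0 L.
W = PΔV = 126×(13.0−51.8) kPa·L = -4870 J.
ΔU = nCvΔT = 1.25×12.5×(157−626) = -7310 J.
Q = ΔU + W = nCpΔT = -12200 J.
State after step 1: P = 126 kPa, V = 13.0 L, T = 157 K.
Step 2 — Isochoric: V stays 13.0 L; P/T = const ⇒ T₂ = 344 K, P₂ = 275 kPa.
W = 0 (no volume change).
ΔU = nCvΔT = 1.25×12.5×(344−157) = 2910 J.
Q = ΔU = 2910 J.
Net over both steps: W = -4870 J, Q = -9270 J, ΔU = -4400 J.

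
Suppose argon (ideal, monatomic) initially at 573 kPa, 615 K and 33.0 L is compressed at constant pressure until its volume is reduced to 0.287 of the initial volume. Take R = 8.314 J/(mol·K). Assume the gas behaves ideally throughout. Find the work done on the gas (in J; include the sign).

n = P₁V₁/(RT₁) = 573×33.0/(8.314×615) = 3.70 mol.
Isobaric: P stays 573 kPa; V/T = const ⇒ T₂ = 177 K, V₂ = 9.47 L.
W = PΔV = 573×(9.47−33.0) kPa·L = -13500 J.
Work done on the gas = −W_by = 13500 J.

13500 J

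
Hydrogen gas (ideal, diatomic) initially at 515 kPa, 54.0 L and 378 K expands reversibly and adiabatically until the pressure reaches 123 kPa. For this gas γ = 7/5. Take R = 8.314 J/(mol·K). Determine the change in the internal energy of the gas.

-23300 J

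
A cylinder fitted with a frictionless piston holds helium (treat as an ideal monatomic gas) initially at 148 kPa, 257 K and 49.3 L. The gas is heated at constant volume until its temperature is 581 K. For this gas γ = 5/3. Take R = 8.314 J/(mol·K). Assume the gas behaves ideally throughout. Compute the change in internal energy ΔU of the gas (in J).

13800 J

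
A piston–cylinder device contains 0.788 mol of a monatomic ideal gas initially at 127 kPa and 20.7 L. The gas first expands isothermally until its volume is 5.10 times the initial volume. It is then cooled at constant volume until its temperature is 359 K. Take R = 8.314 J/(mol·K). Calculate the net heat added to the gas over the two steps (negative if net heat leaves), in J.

T₁ = P₁V₁/(nR) = 127×20.7/(0.788×8.314) = 401 K.
Step 1 — Isothermal: T stays 401 K; PV = const ⇒ V₂ = 106 L, P₂ = 24.9 kPa.
ΔU = 0 (ideal gas, T constant).
W = nRT ln(V₂/V₁) = 0.788×8.314×401×ln(5.10) = 4280 J.
Q = ΔU + W = 4280 J.
State after step 1: P = 24.9 kPa, V = 106 L, T = 401 K.
Step 2 — Isochoric: V stays 106 L; P/T = const ⇒ T₂ = 359 K, P₂ = 22.3 kPa.
W = 0 (no volume change).
ΔU = nCvΔT = 0.788×12.5×(359−401) = -415 J.
Q = ΔU = -415 J.
Net over both steps: W = 4280 J, Q = 3870 J, ΔU = -415 J.

3870 J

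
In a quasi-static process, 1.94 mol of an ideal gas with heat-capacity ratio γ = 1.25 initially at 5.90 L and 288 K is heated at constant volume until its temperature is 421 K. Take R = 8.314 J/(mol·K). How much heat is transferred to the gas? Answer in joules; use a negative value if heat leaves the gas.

P₁ = nRT₁/V₁ = 1.94×8.314×288/5.90 = 787 kPa.
Isochoric: V stays 5.90 L; P/T = const ⇒ T₂ = 421 K, P₂ = 1150 kPa.
W = 0 (no volume change).
ΔU = nCvΔT = 1.94×33.3×(421−288) = 8580 J.
Q = ΔU = 8580 J.

8580 J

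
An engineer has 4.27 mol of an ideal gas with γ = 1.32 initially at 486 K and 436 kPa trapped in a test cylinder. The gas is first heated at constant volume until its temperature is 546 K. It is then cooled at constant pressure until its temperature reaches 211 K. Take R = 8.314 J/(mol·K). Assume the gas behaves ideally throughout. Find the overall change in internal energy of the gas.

V₁ = nRT₁/P₁ = 4.27×8.314×486/436 = 39.6 L.
Step 1 — Isochoric: V stays 39.6 L; P/T = const ⇒ T₂ = 546 K, P₂ = 490 kPa.
W = 0 (no volume change).
ΔU = nCvΔT = 4.27×26.0×(546−486) = 6660 J.
Q = ΔU = 6660 J.
State after step 1: P = 490 kPa, V = 39.6 L, T = 546 K.
Step 2 — Isobaric: P stays 490 kPa; V/T = const ⇒ T₂ = 211 K, V₂ = 15.3 L.
W = PΔV = 490×(15.3−39.6) kPa·L = -11900 J.
ΔU = nCvΔT = 4.27×26.0×(211−546) = -37200 J.
Q = ΔU + W = nCpΔT = -49100 J.
Net over both steps: W = -11900 J, Q = -42400 J, ΔU = -30500 J.

-30500 J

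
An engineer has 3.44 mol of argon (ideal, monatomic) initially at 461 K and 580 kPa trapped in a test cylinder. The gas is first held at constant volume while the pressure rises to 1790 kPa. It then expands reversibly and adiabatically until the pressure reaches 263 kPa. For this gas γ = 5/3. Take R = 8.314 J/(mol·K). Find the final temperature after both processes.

661 K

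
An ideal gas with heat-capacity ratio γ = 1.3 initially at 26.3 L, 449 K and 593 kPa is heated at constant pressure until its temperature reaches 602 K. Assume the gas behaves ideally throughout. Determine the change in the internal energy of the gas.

17700 J

n = P₁V₁/(RT₁) = 593×26.3/(8.314×449) = 4.18 mol.
Isobaric: P stays 593 kPa; V/T = const ⇒ T₂ = 602 K, V₂ = 35.3 L.
For an ideal gas ΔU = nCvΔT with Cv = R/(γ−1) = 27.7 J/(mol·K).
ΔU = 4.18×27.7×(602−449) = 17700 J.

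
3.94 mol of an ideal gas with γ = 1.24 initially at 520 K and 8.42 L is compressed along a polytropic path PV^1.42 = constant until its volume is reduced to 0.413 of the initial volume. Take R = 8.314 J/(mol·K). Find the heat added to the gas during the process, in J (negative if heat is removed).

13700 J

P₁ = nRT₁/V₁ = 3.94×8.314×520/8.42 = 2020 kPa.
Polytropic n=1.42: T₂ = T₁(V₁/V₂)^(n−1) = 520×(2.42)^0.42 = 754 K; P₂ = P₁(V₁/V₂)^n = 7100 kPa.
W = (P₁V₁−P₂V₂)/(n−1) = (2020×8.42−7100×3.48)/0.42 = -18200 J.
ΔU = nCvΔT = 3.94×34.6×(754−520) = 31900 J.
Q = ΔU + W = 13700 J.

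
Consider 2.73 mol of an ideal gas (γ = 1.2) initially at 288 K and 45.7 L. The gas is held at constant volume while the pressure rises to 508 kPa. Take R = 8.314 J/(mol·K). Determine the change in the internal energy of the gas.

P₁ = nRT₁/V₁ = 2.73×8.314×288/45.7 = 143 kPa.
Isochoric: V stays 45.7 L; P/T = const ⇒ T₂ = 1020 K, P₂ = 508 kPa.
For an ideal gas ΔU = nCvΔT with Cv = R/(γ−1) = 41.6 J/(mol·K).
ΔU = 2.73×41.6×(1020−288) = 83400 J.

83400 J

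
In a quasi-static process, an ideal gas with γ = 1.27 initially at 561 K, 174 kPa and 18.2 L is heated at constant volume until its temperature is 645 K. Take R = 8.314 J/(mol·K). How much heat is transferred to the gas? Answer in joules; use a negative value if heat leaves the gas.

1760 J

n = P₁V₁/(RT₁) = 174×18.2/(8.314×561) = 0.679 mol.
Isochoric: V stays 18.2 L; P/T = const ⇒ T₂ = 645 K, P₂ = 200 kPa.
W = 0 (no volume change).
ΔU = nCvΔT = 0.679×30.8×(645−561) = 1760 J.
Q = ΔU = 1760 J.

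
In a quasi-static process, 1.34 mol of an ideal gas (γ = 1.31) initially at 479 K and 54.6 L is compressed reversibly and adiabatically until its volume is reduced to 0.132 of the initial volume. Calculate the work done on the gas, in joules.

P₁ = nRT₁/V₁ = 1.34×8.314×479/54.6 = 97.7 kPa.
Adiabatic: TV^(γ−1) = const ⇒ T₂ = 479×(7.58)^0.310 = 897 K; PV^γ = const ⇒ P₂ = 1390 kPa.
ΔU = nCvΔT = 1.34×26.8×(897−479) = 15000 J.
Q = 0 for an adiabatic process, so W = −ΔU = -15000 J.
Work done on the gas = −W_by = 15000 J.

15000 J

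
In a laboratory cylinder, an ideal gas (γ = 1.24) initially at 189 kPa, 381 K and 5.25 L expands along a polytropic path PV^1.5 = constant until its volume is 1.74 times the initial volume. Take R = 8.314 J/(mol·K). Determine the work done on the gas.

-480 J

n = P₁V₁/(RT₁) = 189×5.25/(8.314×381) = 0.313 mol.
Polytropic n=1.5: T₂ = T₁(V₁/V₂)^(n−1) = 381×(0.575)^0.50 = 289 K; P₂ = P₁(V₁/V₂)^n = 82.3 kPa.
W = (P₁V₁−P₂V₂)/(n−1) = (189×5.25−82.3×9.13)/0.50 = 480 J.
Work done on the gas = −W_by = -480 J.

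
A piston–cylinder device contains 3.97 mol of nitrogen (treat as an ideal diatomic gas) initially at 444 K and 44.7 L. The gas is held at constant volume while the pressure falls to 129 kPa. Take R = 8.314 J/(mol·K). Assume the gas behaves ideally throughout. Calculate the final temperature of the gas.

P₁ = nRT₁/V₁ = 3.97×8.314×444/44.7 = 328 kPa.
Isochoric: V stays 44.7 L; P/T = const ⇒ T₂ = 175 K, P₂ = 129 kPa.

175 K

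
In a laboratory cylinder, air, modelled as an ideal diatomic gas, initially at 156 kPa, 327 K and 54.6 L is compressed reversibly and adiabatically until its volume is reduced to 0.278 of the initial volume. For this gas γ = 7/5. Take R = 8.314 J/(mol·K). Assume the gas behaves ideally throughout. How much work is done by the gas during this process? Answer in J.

-14200 J

n = P₁V₁/(RT₁) = 156×54.6/(8.314×327) = 3.13 mol.
Adiabatic: TV^(γ−1) = const ⇒ T₂ = 327×(3.60)^0.400 = 546 K; PV^γ = const ⇒ P₂ = 936 kPa.
ΔU = nCvΔT = 3.13×20.8×(546−327) = 14200 J.
Q = 0 for an adiabatic process, so W = −ΔU = -14200 J.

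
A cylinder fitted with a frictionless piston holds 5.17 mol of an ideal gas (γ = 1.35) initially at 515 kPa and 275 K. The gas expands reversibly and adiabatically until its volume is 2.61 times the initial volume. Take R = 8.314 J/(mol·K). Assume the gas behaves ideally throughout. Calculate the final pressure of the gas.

141 kPa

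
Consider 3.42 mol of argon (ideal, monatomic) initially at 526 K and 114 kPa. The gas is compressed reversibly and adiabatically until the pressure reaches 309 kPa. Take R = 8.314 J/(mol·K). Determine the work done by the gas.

V₁ = nRT₁/P₁ = 3.42×8.314×526/114 = 131 L.
Adiabatic: T₂/T₁ = (P₂/P₁)^((γ−1)/γ) ⇒ T₂ = 526×(2.71)^0.400 = 784 K; V₂ = 72.1 L.
ΔU = nCvΔT = 3.42×12.5×(784−526) = 11000 J.
Q = 0 for an adiabatic process, so W = −ΔU = -11000 J.

-11000 J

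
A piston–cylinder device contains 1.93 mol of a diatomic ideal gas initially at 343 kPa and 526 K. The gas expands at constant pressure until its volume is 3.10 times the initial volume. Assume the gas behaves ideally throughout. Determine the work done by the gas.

17700 J

V₁ = nRT₁/P₁ = 1.93×8.314×526/343 = 24.6 L.
Isobaric: P stays 343 kPa; V/T = const ⇒ T₂ = 1630 K, V₂ = 76.3 L.
W = PΔV = 343×(76.3−24.6) kPa·L = 17700 J.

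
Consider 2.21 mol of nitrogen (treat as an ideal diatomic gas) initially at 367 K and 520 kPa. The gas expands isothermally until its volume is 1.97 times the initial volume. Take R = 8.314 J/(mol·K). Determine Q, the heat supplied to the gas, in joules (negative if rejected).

4570 J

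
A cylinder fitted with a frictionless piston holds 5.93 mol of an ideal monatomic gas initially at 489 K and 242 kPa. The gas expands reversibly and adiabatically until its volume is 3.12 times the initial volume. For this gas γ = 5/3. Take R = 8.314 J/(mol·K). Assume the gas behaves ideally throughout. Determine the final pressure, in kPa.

36.3 kPa

V₁ = nRT₁/P₁ = 5.93×8.314×489/242 = 99.6 L.
Adiabatic: TV^(γ−1) = const ⇒ T₂ = 489×(0.321)^0.667 = 229 K; PV^γ = const ⇒ P₂ = 36.3 kPa.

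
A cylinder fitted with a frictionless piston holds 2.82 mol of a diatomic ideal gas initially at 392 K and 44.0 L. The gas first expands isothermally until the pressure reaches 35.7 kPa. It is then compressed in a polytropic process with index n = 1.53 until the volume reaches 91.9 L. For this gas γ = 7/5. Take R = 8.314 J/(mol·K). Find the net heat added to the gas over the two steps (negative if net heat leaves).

P₁ = nRT₁/V₁ = 2.82×8.314×392/44.0 = 209 kPa.
Step 1 — Isothermal: T stays 392 K; PV = const ⇒ V₂ = 257 L, P₂ = 35.7 kPa.
ΔU = 0 (ideal gas, T constant).
W = nRT ln(V₂/V₁) = 2.82×8.314×392×ln(5.85) = 16200 J.
Q = ΔU + W = 16200 J.
State after step 1: P = 35.7 kPa, V = 257 L, T = 392 K.
Step 2 — Polytropic n=1.53: T₂ = T₁(V₁/V₂)^(n−1) = 392×(2.80)^0.53 = 677 K; P₂ = P₁(V₁/V₂)^n = 173 kPa.
W = (P₁V₁−P₂V₂)/(n−1) = (35.7×257−173×91.9)/0.53 = -12600 J.
ΔU = nCvΔT = 2.82×20.8×(677−392) = 16700 J.
Q = ΔU + W = 4090 J.
Net over both steps: W = 3640 J, Q = 20300 J, ΔU = 16700 J.

20300 J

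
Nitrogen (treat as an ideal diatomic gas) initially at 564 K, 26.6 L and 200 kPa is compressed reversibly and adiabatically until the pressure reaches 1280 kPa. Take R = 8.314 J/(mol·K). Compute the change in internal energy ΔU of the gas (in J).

9300 J

n = P₁V₁/(RT₁) = 200×26.6/(8.314×564) = 1.13 mol.
Adiabatic: T₂/T₁ = (P₂/P₁)^((γ−1)/γ) ⇒ T₂ = 564×(6.40)^0.286 = 959 K; V₂ = 7.06 L.
For an ideal gas ΔU = nCvΔT with Cv = (5/2)R = 20.8 J/(mol·K).
ΔU = 1.13×20.8×(959−564) = 9300 J.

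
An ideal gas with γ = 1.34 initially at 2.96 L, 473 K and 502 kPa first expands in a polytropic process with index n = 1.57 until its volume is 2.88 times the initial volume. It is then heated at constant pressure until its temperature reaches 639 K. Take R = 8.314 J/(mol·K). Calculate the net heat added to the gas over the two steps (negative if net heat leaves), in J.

n = P₁V₁/(RT₁) = 502×2.96/(8.314×473) = 0.378 mol.
Step 1 — Polytropic n=1.57: T₂ = T₁(V₁/V₂)^(n−1) = 473×(0.347)^0.57 = 259 K; P₂ = P₁(V₁/V₂)^n = 95.4 kPa.
W = (P₁V₁−P₂V₂)/(n−1) = (502×2.96−95.4×8.52)/0.57 = 1180 J.
ΔU = nCvΔT = 0.378×24.5×(259−473) = -1980 J.
Q = ΔU + W = -799 J.
State after step 1: P = 95.4 kPa, V = 8.52 L, T = 259 K.
Step 2 — Isobaric: P stays 95.4 kPa; V/T = const ⇒ T₂ = 639 K, V₂ = 21.0 L.
W = PΔV = 95.4×(21.0−8.52) kPa·L = 1190 J.
ΔU = nCvΔT = 0.378×24.5×(639−259) = 3510 J.
Q = ΔU + W = nCpΔT = 4710 J.
Net over both steps: W = 2370 J, Q = 3910 J, ΔU = 1530 J.

3910 J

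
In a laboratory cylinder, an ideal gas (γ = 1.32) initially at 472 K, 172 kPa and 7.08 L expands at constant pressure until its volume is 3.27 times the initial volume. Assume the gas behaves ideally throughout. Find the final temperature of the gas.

1540 K

Isobaric: P stays 172 kPa; V/T = const ⇒ T₂ = 1540 K, V₂ = 23.2 L.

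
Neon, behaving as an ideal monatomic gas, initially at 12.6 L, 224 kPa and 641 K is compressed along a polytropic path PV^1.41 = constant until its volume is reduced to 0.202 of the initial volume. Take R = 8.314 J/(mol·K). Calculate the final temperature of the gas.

Polytropic n=1.41: T₂ = T₁(V₁/V₂)^(n−1) = 641×(4.95)^0.41 = 1230 K; P₂ = P₁(V₁/V₂)^n = 2140 kPa.

1230 K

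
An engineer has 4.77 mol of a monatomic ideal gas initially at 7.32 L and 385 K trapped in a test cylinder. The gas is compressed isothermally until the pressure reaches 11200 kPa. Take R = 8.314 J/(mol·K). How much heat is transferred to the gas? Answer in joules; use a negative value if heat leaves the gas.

-25700 J

P₁ = nRT₁/V₁ = 4.77×8.314×385/7.32 = 2090 kPa.
Isothermal: T stays 385 K; PV = const ⇒ V₂ = 1.36 L, P₂ = 11200 kPa.
ΔU = 0 (ideal gas, T constant).
W = nRT ln(V₂/V₁) = 4.77×8.314×385×ln(0.186) = -25700 J.
Q = ΔU + W = -25700 J.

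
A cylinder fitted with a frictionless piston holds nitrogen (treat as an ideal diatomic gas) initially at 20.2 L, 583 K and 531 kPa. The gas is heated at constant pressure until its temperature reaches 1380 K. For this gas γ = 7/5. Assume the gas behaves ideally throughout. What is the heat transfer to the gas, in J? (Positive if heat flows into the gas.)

51300 J

n = P₁V₁/(RT₁) = 531×20.2/(8.314×583) = 2.21 mol.
Isobaric: P stays 531 kPa; V/T = const ⇒ T₂ = 1380 K, V₂ = 47.8 L.
W = PΔV = 531×(47.8−20.2) kPa·L = 14700 J.
ΔU = nCvΔT = 2.21×20.8×(1380−583) = 36700 J.
Q = ΔU + W = nCpΔT = 51300 J.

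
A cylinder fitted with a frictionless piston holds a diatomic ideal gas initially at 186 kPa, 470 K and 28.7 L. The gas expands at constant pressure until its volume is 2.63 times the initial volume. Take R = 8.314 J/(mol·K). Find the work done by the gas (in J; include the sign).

n = P₁V₁/(RT₁) = 186×28.7/(8.314×470) = 1.37 mol.
Isobaric: P stays 186 kPa; V/T = const ⇒ T₂ = 1240 K, V₂ = 75.5 L.
W = PΔV = 186×(75.5−28.7) kPa·L = 8700 J.

8700 J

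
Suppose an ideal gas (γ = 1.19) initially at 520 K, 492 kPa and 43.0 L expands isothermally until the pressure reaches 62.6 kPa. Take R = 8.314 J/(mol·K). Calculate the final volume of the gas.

Isothermal: T stays 520 K; PV = const ⇒ V₂ = 338 L, P₂ = 62.6 kPa.

338 L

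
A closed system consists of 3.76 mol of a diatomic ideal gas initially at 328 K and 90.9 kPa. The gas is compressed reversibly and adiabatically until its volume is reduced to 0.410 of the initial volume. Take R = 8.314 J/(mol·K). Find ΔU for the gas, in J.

11000 J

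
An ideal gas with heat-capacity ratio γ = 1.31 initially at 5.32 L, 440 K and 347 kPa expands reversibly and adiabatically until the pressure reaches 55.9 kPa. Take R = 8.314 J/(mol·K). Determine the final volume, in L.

Adiabatic: T₂/T₁ = (P₂/P₁)^((γ−1)/γ) ⇒ T₂ = 440×(0.161)^0.237 = 286 K; V₂ = 21.4 L.

21.4 L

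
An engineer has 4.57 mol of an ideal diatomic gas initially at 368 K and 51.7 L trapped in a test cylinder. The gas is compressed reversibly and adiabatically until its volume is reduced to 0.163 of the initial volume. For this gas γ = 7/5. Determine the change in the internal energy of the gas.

P₁ = nRT₁/V₁ = 4.57×8.314×368/51.7 = 270 kPa.
Adiabatic: TV^(γ−1) = const ⇒ T₂ = 368×(6.13)^0.400 = 760 K; PV^γ = const ⇒ P₂ = 3430 kPa.
For an ideal gas ΔU = nCvΔT with Cv = (5/2)R = 20.8 J/(mol·K).
ΔU = 4.57×20.8×(760−368) = 37300 J.

37300 J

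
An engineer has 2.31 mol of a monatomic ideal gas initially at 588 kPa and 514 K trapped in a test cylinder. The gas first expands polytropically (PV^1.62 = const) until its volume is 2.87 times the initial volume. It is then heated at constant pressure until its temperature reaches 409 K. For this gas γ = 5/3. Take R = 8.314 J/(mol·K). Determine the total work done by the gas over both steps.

V₁ = nRT₁/P₁ = 2.31×8.314×514/588 = 16.8 L.
Step 1 — Polytropic n=1.62: T₂ = T₁(V₁/V₂)^(n−1) = 514×(0.348)^0.62 = 267 K; P₂ = P₁(V₁/V₂)^n = 107 kPa.
W = (P₁V₁−P₂V₂)/(n−1) = (588×16.8−107×48.2)/0.62 = 7640 J.
ΔU = nCvΔT = 2.31×12.5×(267−514) = -7110 J.
Q = ΔU + W = 535 J.
State after step 1: P = 107 kPa, V = 48.2 L, T = 267 K.
Step 2 — Isobaric: P stays 107 kPa; V/T = const ⇒ T₂ = 409 K, V₂ = 73.7 L.
W = PΔV = 107×(73.7−48.2) kPa·L = 2720 J.
ΔU = nCvΔT = 2.31×12.5×(409−267) = 4080 J.
Q = ΔU + W = nCpΔT = 6800 J.
Net over both steps: W = 10400 J, Q = 7340 J, ΔU = -3020 J.

10400 J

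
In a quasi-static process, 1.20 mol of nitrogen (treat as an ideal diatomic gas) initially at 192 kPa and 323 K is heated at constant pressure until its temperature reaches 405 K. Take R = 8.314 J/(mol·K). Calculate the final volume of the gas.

21.0 L

V₁ = nRT₁/P₁ = 1.20×8.314×323/192 = 16.8 L.
Isobaric: P stays 192 kPa; V/T = const ⇒ T₂ = 405 K, V₂ = 21.0 L.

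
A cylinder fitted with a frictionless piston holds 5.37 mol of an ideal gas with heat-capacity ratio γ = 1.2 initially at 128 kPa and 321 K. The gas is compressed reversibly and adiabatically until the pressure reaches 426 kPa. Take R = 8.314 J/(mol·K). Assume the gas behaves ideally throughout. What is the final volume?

V₁ = nRT₁/P₁ = 5.37×8.314×321/128 = 112 L.
Adiabatic: T₂/T₁ = (P₂/P₁)^((γ−1)/γ) ⇒ T₂ = 321×(3.33)^0.167 = 392 K; V₂ = 41.1 L.

41.1 L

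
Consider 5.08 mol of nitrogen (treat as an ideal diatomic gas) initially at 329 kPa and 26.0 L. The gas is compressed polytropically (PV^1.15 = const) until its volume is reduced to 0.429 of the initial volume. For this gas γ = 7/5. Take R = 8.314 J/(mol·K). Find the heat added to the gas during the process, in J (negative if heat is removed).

-4820 J

T₁ = P₁V₁/(nR) = 329×26.0/(5.08×8.314) = 203 K.
Polytropic n=1.15: T₂ = T₁(V₁/V₂)^(n−1) = 203×(2.33)^0.15 = 230 K; P₂ = P₁(V₁/V₂)^n = 871 kPa.
W = (P₁V₁−P₂V₂)/(n−1) = (329×26.0−871×11.2)/0.15 = -7720 J.
ΔU = nCvΔT = 5.08×20.8×(230−203) = 2890 J.
Q = ΔU + W = -4820 J.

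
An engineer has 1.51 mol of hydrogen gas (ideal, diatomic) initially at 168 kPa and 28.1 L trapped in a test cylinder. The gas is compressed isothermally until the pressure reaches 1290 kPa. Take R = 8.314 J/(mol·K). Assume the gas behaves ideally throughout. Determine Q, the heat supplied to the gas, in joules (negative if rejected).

T₁ = P₁V₁/(nR) = 168×28.1/(1.51×8.314) = 376 K.
Isothermal: T stays 376 K; PV = const ⇒ V₂ = 3.66 L, P₂ = 1290 kPa.
ΔU = 0 (ideal gas, T constant).
W = nRT ln(V₂/V₁) = 1.51×8.314×376×ln(0.130) = -9620 J.
Q = ΔU + W = -9620 J.

-9620 J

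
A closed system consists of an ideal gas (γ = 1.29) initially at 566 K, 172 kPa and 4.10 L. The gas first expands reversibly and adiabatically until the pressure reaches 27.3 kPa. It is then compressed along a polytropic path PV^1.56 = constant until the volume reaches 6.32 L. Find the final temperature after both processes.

653 K

n = P₁V₁/(RT₁) = 172×4.10/(8.314×566) = 0.150 mol.
Step 1 — Adiabatic: T₂/T₁ = (P₂/P₁)^((γ−1)/γ) ⇒ T₂ = 566×(0.159)^0.225 = 374 K; V₂ = 17.1 L.
ΔU = nCvΔT = 0.150×28.7×(374−566) = -824 J.
Q = 0 for an adiabatic process, so W = −ΔU = 824 J.
State after step 1: P = 27.3 kPa, V = 17.1 L, T = 374 K.
Step 2 — Polytropic n=1.56: T₂ = T₁(V₁/V₂)^(n−1) = 374×(2.70)^0.56 = 653 K; P₂ = P₁(V₁/V₂)^n = 129 kPa.
W = (P₁V₁−P₂V₂)/(n−1) = (27.3×17.1−129×6.32)/0.56 = -620 J.
ΔU = nCvΔT = 0.150×28.7×(653−374) = 1200 J.
Q = ΔU + W = 577 J.
Net over both steps: W = 204 J, Q = 577 J, ΔU = 374 J.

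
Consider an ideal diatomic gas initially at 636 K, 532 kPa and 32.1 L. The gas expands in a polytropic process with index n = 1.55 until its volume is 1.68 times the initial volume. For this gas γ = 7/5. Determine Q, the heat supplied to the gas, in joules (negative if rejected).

n = P₁V₁/(RT₁) = 532×32.1/(8.314×636) = 3.23 mol.
Polytropic n=1.55: T₂ = T₁(V₁/V₂)^(n−1) = 636×(0.595)^0.55 = 478 K; P₂ = P₁(V₁/V₂)^n = 238 kPa.
W = (P₁V₁−P₂V₂)/(n−1) = (532×32.1−238×53.9)/0.55 = 7710 J.
ΔU = nCvΔT = 3.23×20.8×(478−636) = -10600 J.
Q = ΔU + W = -2890 J.

-2890 J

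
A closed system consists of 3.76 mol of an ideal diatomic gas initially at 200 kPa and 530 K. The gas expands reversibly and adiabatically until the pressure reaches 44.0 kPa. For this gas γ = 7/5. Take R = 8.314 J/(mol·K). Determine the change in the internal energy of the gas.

-14500 J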